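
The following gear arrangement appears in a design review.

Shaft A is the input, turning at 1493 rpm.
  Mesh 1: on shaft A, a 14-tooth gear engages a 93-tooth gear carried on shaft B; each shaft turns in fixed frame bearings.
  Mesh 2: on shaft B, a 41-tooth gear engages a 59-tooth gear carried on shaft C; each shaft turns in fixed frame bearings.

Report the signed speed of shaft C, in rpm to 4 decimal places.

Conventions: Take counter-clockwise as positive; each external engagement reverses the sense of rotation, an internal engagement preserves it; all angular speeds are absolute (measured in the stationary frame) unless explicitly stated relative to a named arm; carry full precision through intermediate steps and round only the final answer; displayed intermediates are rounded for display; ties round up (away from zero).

+156.1841 rpm

topology: fixed-axis compound train — 2 meshes, A→C
mesh 1 [14T→93T]: ω = 1493.0000×14/93 = 224.7527 rpm, sense flips to −
mesh 2 [41T→59T]: ω = 224.7527×41/59 = 156.1841 rpm, sense flips to +
signed output speed = +156.1841 rpm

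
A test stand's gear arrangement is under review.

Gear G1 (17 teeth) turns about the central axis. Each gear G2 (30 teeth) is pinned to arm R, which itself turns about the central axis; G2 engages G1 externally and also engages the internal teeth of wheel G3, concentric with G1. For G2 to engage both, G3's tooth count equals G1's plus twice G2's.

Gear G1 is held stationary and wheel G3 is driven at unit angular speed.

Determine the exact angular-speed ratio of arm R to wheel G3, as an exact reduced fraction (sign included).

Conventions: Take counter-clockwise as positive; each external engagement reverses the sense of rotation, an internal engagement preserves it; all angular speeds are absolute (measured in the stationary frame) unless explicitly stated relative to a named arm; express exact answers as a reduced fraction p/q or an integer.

77/94

topology: planetary set — G1 17T / G2 30T / G3 77T, arm = carrier (Willis)
ring teeth: 17 + 2·30 = 77
17(ω_sun−ω_arm) = −77(ω_ring−ω_arm),  ω_sun = 0, ω_ring = 1
17(0−ω_arm) = −77(1−ω_arm)  ⇒  94·ω_arm = 77  ⇒  ω_arm = 77/94
ω_out/ω_in = 77/94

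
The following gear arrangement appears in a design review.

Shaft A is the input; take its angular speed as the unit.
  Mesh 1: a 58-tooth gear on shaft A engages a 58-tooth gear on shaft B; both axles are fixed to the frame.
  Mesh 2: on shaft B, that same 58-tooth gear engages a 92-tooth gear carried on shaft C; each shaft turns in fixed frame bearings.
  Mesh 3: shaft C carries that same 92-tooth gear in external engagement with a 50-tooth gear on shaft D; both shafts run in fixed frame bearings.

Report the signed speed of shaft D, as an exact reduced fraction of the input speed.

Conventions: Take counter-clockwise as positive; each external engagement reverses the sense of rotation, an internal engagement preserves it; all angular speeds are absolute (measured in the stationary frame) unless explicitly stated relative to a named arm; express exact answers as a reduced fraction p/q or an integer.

3-mesh fixed-axis compound train (all bearings frame-fixed)
mesh 1 [58T→58T]: |ω|/ω_in = 1×58/58 = 1, sense flips to −
mesh 2 [58T→92T]: |ω|/ω_in = 1×58/92 = 29/46, sense flips to +
mesh 3 [92T→50T]: |ω|/ω_in = (29/46)×92/50 = 29/25, sense flips to −
signed output speed (× input speed) = -29/25

-29/25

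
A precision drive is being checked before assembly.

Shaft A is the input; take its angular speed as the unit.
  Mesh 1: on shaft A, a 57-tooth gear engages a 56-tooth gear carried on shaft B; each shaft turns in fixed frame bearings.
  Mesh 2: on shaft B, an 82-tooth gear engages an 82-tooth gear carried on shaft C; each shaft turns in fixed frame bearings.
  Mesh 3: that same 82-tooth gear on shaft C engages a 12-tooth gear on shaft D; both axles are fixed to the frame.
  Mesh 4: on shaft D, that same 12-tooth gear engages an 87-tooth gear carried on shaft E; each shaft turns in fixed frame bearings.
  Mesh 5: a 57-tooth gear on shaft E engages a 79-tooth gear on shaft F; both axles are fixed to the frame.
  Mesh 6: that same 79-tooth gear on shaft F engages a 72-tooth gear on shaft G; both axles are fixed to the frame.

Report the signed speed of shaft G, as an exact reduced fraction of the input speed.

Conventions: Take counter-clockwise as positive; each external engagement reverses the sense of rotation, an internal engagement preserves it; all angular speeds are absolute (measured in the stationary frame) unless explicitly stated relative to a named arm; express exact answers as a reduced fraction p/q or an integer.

14801/19488

6-mesh fixed-axis compound train (all bearings frame-fixed)
mesh 1 [57T→56T]: |ω|/ω_in = 1×57/56 = 57/56, sense flips to −
mesh 2 [82T→82T]: |ω|/ω_in = (57/56)×82/82 = 57/56, sense flips to +
mesh 3 [82T→12T]: |ω|/ω_in = (57/56)×82/12 = 779/112, sense flips to −
mesh 4 [12T→87T]: |ω|/ω_in = (779/112)×12/87 = 779/812, sense flips to +
mesh 5 [57T→79T]: |ω|/ω_in = (779/812)×57/79 = 44403/64148, sense flips to −
mesh 6 [79T→72T]: |ω|/ω_in = (44403/64148)×79/72 = 14801/19488, sense flips to +
signed output speed (× input speed) = 14801/19488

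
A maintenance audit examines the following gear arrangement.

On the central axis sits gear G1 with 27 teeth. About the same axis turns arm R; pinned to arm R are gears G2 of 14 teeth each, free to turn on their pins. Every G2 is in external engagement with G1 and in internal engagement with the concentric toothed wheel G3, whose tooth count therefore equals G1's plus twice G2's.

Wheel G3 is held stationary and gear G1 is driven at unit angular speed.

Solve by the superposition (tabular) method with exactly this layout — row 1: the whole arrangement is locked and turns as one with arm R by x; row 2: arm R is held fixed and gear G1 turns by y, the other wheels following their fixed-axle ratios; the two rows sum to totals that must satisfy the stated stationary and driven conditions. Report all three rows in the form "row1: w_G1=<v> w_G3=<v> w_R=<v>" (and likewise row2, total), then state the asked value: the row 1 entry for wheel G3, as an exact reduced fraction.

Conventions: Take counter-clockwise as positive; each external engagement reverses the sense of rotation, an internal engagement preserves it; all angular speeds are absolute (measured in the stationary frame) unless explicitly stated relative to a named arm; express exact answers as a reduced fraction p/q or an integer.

recognized (axles ride arm R): planetary set, 27/14/55 teeth
row 1 (train locked, turned with arm): all members turn x
row 2: sun turns y, ring = −(27/55)·y, arm 0
boundary: total ω_ring = x − (27/55)·y = 0 and total ω_sun = x + y = 1  ⇒  y = 55/82, x = 27/82
row 2 ring = −(27/55)·55/82 = -27/82
totals (row 1 + row 2): sun 27/82 + 55/82 = 1, ring 27/82 + (-27/82) = 0, arm 27/82 + 0 = 27/82
asked cell (row1, ring) = 27/82

row1: w_G1=27/82 w_G3=27/82 w_R=27/82
row2: w_G1=55/82 w_G3=-27/82 w_R=0
total: w_G1=1 w_G3=0 w_R=27/82
asked value: 27/82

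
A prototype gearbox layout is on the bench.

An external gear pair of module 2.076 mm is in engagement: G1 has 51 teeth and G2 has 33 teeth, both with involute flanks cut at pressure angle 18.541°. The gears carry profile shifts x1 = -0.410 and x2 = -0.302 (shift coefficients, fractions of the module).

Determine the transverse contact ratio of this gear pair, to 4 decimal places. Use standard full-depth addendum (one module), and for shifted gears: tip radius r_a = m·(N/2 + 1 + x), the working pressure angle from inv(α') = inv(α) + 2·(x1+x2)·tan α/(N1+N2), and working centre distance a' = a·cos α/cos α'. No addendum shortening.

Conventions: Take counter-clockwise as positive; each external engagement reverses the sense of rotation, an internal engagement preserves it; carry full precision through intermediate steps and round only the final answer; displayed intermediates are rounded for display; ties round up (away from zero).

recognized (one external pair, fixed centres): single-mesh tooth geometry, m = 2.076, N1 = 51, N2 = 33
base radii: r_b1 = 50.190325, r_b2 = 32.476093
tip radii: r_a1 = 54.162840, r_a2 = 35.703048
inv(α') = inv(18.541°) + 2·(-0.410-0.302)·tan α/(51+33) = 0.00610403  ⇒  α' = 14.96338°
a' = a·cos α / cos α' = 87.1920·cos 18.541°/cos 14.96338° = 85.567935
action lengths: √(r_a1²−r_b1²) = 20.360367, √(r_a2²−r_b2²) = 14.832770
base pitch p_b = π·m·cos α = 6.183434
CR = (20.360367 + 14.832770 − 85.567935·sin 14.96338°)/6.183434 = 2.118460
contact ratio ≈ 2.1185

2.1185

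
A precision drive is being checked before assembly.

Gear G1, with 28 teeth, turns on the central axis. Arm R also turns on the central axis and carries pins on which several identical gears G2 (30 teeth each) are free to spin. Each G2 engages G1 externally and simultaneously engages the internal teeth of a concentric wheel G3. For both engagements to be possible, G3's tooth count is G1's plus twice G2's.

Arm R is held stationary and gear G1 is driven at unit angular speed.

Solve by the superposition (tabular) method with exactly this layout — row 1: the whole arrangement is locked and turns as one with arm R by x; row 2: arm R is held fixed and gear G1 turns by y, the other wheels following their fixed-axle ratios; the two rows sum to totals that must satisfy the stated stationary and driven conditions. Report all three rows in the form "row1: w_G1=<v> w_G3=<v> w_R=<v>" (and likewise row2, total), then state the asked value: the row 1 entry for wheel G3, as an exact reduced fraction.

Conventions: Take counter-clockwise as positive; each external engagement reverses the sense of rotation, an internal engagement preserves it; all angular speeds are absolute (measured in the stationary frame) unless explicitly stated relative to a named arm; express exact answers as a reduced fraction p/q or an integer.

class = planetary set [G3 = 28+2·30 = 88; Willis about the carrier]
superposition row 1 [locked train]: every member turns x
row 2: sun turns y, ring = −(28/88)·y, arm 0
boundary: total ω_arm = x = 0 and total ω_sun = x + y = 1  ⇒  y = 1, x = 0
row 2 ring = −(28/88)·1 = -7/22
totals (row 1 + row 2): sun 0 + 1 = 1, ring 0 + (-7/22) = -7/22, arm 0 + 0 = 0
asked cell (row1, ring) = 0

row1: w_G1=0 w_G3=0 w_R=0
row2: w_G1=1 w_G3=-7/22 w_R=0
total: w_G1=1 w_G3=-7/22 w_R=0
asked value: 0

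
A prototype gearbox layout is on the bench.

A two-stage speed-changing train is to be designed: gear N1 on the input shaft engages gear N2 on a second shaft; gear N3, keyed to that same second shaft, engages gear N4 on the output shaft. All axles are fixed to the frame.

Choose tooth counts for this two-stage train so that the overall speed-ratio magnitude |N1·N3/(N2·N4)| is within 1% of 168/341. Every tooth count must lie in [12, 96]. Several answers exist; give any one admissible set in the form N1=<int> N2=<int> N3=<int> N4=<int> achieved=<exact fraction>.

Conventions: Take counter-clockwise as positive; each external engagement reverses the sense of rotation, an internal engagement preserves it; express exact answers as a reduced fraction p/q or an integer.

class = fixed-axis compound train [2-stage, 168/341 wanted]
target = 168/341 in lowest terms: an exact hit needs N1·N3 = k·168 and N2·N4 = k·341 for one integer k, every count in [12, 96]; additionally prefer no 1:1 stage (N1 ≠ N2, N3 ≠ N4)
k = 1: no 1:1-free in-range split of k·168 and k·341 into factor pairs; take k = 2
k = 2: N1·N3 = 336 = 12·28, N2·N4 = 682 = 22·31
achieved = 12·28/(22·31) = 168/341; |achieved − target| = 0 ≤ 42/8525 ✓

N1=12 N2=22 N3=28 N4=31 achieved=168/341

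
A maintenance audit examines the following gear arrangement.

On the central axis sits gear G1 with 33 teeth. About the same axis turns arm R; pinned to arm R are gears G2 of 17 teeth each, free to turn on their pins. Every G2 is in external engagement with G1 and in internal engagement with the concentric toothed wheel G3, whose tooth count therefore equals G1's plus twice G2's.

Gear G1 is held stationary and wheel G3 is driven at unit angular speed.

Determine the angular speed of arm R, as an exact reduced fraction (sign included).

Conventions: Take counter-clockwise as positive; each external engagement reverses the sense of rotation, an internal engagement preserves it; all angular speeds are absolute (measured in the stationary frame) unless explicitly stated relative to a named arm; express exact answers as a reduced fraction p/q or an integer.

67/100

topology: planetary set — G1 33T / G2 17T / G3 67T, arm = carrier (Willis)
ring teeth: 33 + 2·17 = 67
33(ω_sun−ω_arm) = −67(ω_ring−ω_arm),  ω_sun = 0, ω_ring = 1
33(0−ω_arm) = −67(1−ω_arm)  ⇒  100·ω_arm = 67  ⇒  ω_arm = 67/100
exact speed ratio = 67/100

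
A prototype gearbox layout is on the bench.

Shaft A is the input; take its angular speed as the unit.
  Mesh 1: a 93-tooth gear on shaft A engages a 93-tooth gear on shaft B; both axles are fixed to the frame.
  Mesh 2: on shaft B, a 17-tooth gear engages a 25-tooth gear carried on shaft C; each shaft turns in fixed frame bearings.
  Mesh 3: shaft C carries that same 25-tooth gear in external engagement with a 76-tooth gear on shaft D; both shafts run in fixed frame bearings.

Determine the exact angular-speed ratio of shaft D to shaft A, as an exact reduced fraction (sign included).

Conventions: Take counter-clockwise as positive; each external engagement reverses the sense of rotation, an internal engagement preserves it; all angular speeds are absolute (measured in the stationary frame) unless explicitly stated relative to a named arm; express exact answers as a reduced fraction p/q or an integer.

class = fixed-axis compound train [3 meshes; 3 ratios multiply, 3 sense flips]
mesh 1 [93T→93T]: running ratio 1, sense −
mesh 2 [17T→25T]: running ratio 17/25, sense +
mesh 3 [25T→76T]: running ratio 17/76, sense −
ω_out/ω_in = -17/76

-17/76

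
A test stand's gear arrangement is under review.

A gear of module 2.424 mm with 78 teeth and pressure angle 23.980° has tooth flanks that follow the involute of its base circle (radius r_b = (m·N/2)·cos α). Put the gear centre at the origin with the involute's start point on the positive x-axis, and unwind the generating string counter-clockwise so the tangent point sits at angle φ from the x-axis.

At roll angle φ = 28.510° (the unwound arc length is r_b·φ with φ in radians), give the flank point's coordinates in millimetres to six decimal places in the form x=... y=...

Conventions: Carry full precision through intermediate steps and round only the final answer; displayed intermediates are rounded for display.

x=96.416838 y=3.460238

class = single-mesh tooth geometry [base-circle involute, m = 2.424, 78T]
pitch radius r_p = m·N/2 = 2.424·78/2 = 94.536000
base radius r_b = r_p·cos α = 94.536000·cos 23.980° = 86.376350
roll angle φ = 28.510° = 0.49759337 rad
x = r_b·(cos φ + φ·sin φ) = 96.416838
y = r_b·(sin φ − φ·cos φ) = 3.460238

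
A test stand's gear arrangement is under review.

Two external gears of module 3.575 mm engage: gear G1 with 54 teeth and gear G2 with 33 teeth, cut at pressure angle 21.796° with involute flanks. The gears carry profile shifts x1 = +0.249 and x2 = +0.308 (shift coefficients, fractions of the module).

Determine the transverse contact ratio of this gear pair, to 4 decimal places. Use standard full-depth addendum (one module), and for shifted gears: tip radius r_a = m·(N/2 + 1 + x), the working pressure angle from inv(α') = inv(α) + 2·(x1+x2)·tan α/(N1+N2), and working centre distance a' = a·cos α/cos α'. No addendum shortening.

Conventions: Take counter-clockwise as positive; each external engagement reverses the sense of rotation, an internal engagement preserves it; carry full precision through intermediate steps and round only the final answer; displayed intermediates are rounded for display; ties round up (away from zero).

recognized (one external pair, fixed centres): single-mesh tooth geometry, m = 3.575, N1 = 54, N2 = 33
base radii: r_b1 = 89.624597, r_b2 = 54.770587
tip radii: r_a1 = 100.990175, r_a2 = 63.663600
inv(α') = inv(21.796°) + 2·(+0.249+0.308)·tan α/(54+33) = 0.02459896  ⇒  α' = 23.48148°
a' = a·cos α / cos α' = 155.5125·cos 21.796°/cos 23.48148° = 157.432330
action lengths: √(r_a1²−r_b1²) = 46.545108, √(r_a2²−r_b2²) = 32.453610
base pitch p_b = π·m·cos α = 10.428295
CR = (46.545108 + 32.453610 − 157.432330·sin 23.48148°)/10.428295 = 1.560119
contact ratio ≈ 1.5601

1.5601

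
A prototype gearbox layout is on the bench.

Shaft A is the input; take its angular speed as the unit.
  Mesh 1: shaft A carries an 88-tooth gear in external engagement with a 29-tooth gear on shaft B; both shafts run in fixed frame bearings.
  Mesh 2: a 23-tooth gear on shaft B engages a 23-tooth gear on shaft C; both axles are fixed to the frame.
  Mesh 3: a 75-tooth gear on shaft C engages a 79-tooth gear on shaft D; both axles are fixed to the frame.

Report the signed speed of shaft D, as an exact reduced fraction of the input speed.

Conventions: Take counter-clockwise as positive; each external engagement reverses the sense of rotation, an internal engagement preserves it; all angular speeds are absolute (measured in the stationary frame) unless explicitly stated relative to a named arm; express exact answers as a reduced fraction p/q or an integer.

3-mesh fixed-axis compound train (all bearings frame-fixed)
mesh 1 [88T→29T]: |ω|/ω_in = 1×88/29 = 88/29, sense flips to −
mesh 2 [23T→23T]: |ω|/ω_in = (88/29)×23/23 = 88/29, sense flips to +
mesh 3 [75T→79T]: |ω|/ω_in = (88/29)×75/79 = 6600/2291, sense flips to −
signed output speed (× input speed) = -6600/2291

-6600/2291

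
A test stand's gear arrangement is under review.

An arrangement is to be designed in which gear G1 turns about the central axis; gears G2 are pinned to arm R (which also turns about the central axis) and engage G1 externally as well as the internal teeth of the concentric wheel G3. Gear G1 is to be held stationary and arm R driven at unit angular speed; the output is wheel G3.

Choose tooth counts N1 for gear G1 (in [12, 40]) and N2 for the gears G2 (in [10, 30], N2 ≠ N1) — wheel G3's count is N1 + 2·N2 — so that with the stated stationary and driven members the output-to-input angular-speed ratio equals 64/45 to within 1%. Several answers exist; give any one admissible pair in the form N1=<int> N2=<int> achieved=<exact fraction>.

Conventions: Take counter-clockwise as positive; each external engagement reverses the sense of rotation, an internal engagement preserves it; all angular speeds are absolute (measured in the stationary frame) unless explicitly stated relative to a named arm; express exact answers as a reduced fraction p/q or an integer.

N1=19 N2=13 achieved=64/45

topology: planetary set — design target 64/45, arm = carrier (Willis)
Willis with ω_sun = 0: ω_ring/ω_arm = (N1+N3)/N3; set equal to 64/45  ⇒  N3/N1 = 1/(64/45 − 1) = 45/19
N3 = N1 + 2·N2  ⇒  N2/N1 = (N3/N1 − 1)/2 = (45/19 − 1)/2 = 13/19
smallest multiple with N1 ≥ 12 and N2 ≥ 10: k = 1  ⇒  N1 = 1·19 = 19, N2 = 1·13 = 13 (N1 ≤ 40, N2 ≤ 30, N2 ≠ N1 ✓), N3 = 19 + 2·13 = 45
check: (N1+N3)/N3 with N1 = 19, N3 = 45 gives 64/45; |achieved − target| = 0 ≤ 16/1125 ✓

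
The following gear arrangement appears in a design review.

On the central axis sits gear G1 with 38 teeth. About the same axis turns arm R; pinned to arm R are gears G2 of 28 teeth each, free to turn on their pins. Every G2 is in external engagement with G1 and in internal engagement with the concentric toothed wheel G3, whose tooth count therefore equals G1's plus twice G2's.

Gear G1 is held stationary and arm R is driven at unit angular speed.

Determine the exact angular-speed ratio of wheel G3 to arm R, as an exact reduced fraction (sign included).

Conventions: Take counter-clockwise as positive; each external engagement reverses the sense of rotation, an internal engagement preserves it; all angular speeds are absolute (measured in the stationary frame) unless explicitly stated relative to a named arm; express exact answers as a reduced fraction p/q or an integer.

planetary set (38T centre, 28T on arm, 94T internal) — Willis relation
ring teeth: 38 + 2·28 = 94
38(ω_sun−ω_arm) = −94(ω_ring−ω_arm),  ω_sun = 0, ω_arm = 1
ω_ring = 1 − (38/94)(0−1) = 66/47
ω_out/ω_in = 66/47

66/47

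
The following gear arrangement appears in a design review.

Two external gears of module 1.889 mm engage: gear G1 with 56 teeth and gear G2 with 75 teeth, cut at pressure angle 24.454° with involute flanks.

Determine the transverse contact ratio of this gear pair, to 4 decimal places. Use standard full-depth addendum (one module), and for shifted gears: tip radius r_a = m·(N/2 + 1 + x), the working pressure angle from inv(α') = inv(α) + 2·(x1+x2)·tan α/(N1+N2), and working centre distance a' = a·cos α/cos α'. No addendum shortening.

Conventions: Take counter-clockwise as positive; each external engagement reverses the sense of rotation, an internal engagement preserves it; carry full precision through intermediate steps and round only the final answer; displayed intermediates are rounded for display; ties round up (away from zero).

1.5814

single-mesh involute tooth geometry (56T engaging 75T at module 1.889)
base radii: r_b1 = 48.147266, r_b2 = 64.482945
tip radii: r_a1 = 54.781000, r_a2 = 72.726500
no profile shift: α' = α, a' = a
action lengths: √(r_a1²−r_b1²) = 26.130418, √(r_a2²−r_b2²) = 33.631735
base pitch p_b = π·m·cos α = 5.402111
CR = (26.130418 + 33.631735 − 123.729500·sin 24.45400°)/5.402111 = 1.581377
contact ratio ≈ 1.5814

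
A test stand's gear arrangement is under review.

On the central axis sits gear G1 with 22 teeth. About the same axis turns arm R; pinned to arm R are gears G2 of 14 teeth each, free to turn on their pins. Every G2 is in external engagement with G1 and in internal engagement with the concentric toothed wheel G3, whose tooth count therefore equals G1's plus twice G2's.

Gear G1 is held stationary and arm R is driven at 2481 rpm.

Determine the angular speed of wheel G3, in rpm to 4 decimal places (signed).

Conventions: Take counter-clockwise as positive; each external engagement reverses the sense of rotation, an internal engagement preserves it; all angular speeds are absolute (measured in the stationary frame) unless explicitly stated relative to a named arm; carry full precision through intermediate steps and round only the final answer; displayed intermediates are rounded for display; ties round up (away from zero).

+3572.6400 rpm

class = planetary set [G3 = 22+2·14 = 50; Willis about the carrier]
normalise by the input: solve with ω_arm = 1, then scale by 2481 rpm
ring teeth: 22 + 2·14 = 50
22(ω_sun−ω_arm) = −50(ω_ring−ω_arm),  ω_sun = 0, ω_arm = 1
ω_ring = 1 − (22/50)(0−1) = 36/25
scale: ω_ring = 36/25 × 2481 rpm = +3572.6400 rpm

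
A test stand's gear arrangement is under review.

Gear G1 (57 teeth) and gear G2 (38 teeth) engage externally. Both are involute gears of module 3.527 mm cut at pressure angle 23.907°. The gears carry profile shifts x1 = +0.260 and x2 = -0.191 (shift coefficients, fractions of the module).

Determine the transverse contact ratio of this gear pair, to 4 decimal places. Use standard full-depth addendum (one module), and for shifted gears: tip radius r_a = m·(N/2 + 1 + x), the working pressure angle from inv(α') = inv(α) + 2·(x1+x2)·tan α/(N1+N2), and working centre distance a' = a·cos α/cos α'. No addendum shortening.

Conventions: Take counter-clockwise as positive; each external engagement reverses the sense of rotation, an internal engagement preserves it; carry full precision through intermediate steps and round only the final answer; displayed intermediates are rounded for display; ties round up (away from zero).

recognized (one external pair, fixed centres): single-mesh tooth geometry, m = 3.527, N1 = 57, N2 = 38
base radii: r_b1 = 91.895374, r_b2 = 61.263583
tip radii: r_a1 = 104.963520, r_a2 = 69.866343
inv(α') = inv(23.907°) + 2·(+0.260-0.191)·tan α/(57+38) = 0.02667324  ⇒  α' = 24.09312°
a' = a·cos α / cos α' = 167.5325·cos 23.907°/cos 24.09312° = 167.774974
action lengths: √(r_a1²−r_b1²) = 50.720614, √(r_a2²−r_b2²) = 33.586892
base pitch p_b = π·m·cos α = 10.129749
CR = (50.720614 + 33.586892 − 167.774974·sin 24.09312°)/10.129749 = 1.561566
contact ratio ≈ 1.5616

1.5616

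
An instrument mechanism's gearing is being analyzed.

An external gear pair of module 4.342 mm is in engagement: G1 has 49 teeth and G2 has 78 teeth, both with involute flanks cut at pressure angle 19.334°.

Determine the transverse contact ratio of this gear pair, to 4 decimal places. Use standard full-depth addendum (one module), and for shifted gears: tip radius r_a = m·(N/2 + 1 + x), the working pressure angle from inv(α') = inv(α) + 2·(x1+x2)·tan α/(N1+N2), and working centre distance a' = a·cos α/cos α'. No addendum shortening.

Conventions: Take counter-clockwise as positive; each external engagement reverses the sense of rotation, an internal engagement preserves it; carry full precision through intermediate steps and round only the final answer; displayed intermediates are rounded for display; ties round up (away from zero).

1.8260

topology: single-mesh involute geometry — m = 4.342, 49T/78T pair
base radii: r_b1 = 100.379720, r_b2 = 159.788125
tip radii: r_a1 = 110.721000, r_a2 = 173.680000
no profile shift: α' = α, a' = a
action lengths: √(r_a1²−r_b1²) = 46.723139, √(r_a2²−r_b2²) = 68.062453
base pitch p_b = π·m·cos α = 12.871518
CR = (46.723139 + 68.062453 − 275.717000·sin 19.33400°)/12.871518 = 1.825950
contact ratio ≈ 1.8260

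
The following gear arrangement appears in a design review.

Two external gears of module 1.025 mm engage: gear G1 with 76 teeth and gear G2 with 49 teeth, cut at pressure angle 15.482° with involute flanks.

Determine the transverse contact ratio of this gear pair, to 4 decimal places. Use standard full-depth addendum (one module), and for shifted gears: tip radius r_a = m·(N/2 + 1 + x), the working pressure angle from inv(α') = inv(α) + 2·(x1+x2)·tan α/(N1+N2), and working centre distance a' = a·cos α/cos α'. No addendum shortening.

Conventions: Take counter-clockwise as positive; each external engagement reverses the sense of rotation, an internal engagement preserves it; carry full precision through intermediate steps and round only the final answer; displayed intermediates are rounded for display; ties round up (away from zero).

recognized (one external pair, fixed centres): single-mesh tooth geometry, m = 1.025, N1 = 76, N2 = 49
base radii: r_b1 = 37.536674, r_b2 = 24.201277
tip radii: r_a1 = 39.975000, r_a2 = 26.137500
no profile shift: α' = α, a' = a
action lengths: √(r_a1²−r_b1²) = 13.747680, √(r_a2²−r_b2²) = 9.872543
base pitch p_b = π·m·cos α = 3.103288
CR = (13.747680 + 9.872543 − 64.062500·sin 15.48200°)/3.103288 = 2.100888
contact ratio ≈ 2.1009

2.1009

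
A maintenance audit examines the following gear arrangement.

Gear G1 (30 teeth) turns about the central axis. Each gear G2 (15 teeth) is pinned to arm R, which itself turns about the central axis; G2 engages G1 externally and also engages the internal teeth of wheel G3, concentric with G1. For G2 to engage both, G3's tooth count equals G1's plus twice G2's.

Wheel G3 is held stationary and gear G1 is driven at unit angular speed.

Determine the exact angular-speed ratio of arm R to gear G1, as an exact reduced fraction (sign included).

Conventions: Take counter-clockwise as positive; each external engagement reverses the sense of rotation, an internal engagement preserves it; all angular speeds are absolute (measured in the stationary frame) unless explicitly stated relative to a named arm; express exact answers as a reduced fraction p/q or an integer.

1/3

topology: planetary set — G1 30T / G2 15T / G3 60T, arm = carrier (Willis)
ring teeth: 30 + 2·15 = 60
30(ω_sun−ω_arm) = −60(ω_ring−ω_arm),  ω_ring = 0, ω_sun = 1
30(1−ω_arm) = −60(0−ω_arm)  ⇒  90·ω_arm = 30  ⇒  ω_arm = 1/3
ω_out/ω_in = 1/3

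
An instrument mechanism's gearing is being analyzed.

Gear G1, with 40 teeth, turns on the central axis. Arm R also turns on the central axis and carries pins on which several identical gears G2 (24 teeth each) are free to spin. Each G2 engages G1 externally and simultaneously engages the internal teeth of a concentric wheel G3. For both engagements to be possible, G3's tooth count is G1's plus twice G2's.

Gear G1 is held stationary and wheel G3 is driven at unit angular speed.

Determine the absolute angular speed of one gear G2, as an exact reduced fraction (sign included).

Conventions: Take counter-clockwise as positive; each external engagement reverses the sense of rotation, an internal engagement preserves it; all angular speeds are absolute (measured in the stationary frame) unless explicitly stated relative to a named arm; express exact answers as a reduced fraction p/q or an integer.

recognized (axles ride arm R): planetary set, 40/24/88 teeth
ring teeth: 40 + 2·24 = 88
40(ω_sun−ω_arm) = −88(ω_ring−ω_arm),  ω_sun = 0, ω_ring = 1
40(0−ω_arm) = −88(1−ω_arm)  ⇒  128·ω_arm = 88  ⇒  ω_arm = 11/16
sun–planet mesh: 40·(0−11/16) = −24·(ω_p−ω_arm)  ⇒  ω_p−ω_arm = 55/48
ω_p = 11/16 + 55/48 = 11/6
exact speed ratio = 11/6

11/6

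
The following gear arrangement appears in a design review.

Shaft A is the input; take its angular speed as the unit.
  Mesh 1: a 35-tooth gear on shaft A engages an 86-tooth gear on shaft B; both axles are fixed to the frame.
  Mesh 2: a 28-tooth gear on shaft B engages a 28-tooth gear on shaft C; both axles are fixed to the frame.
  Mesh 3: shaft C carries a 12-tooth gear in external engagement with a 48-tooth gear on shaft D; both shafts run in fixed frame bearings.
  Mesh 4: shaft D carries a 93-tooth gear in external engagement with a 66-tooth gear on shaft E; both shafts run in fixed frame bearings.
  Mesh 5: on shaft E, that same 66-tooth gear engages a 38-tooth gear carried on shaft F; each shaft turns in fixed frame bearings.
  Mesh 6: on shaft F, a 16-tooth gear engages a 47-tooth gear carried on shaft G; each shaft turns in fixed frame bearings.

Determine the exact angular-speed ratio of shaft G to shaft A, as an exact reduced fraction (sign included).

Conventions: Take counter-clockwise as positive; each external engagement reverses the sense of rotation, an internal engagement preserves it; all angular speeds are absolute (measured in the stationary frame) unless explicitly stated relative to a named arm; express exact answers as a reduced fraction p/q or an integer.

class = fixed-axis compound train [6 meshes; 6 ratios multiply, 6 sense flips]
mesh 1 [35T→86T]: running ratio 35/86, sense −
mesh 2 [28T→28T]: running ratio 35/86, sense +
mesh 3 [12T→48T]: running ratio 35/344, sense −
mesh 4 [93T→66T]: running ratio 1085/7568, sense +
mesh 5 [66T→38T]: running ratio 3255/13072, sense −
mesh 6 [16T→47T]: running ratio 3255/38399, sense +
ω_out/ω_in = 3255/38399

3255/38399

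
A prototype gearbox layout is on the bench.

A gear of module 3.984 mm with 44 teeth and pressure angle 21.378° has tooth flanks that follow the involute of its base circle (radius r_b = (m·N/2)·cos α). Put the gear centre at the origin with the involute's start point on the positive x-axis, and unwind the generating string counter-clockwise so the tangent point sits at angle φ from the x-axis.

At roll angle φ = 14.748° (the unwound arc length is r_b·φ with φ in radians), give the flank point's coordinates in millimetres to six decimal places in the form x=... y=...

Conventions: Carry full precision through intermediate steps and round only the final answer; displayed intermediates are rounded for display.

x=84.276630 y=0.460907

class = single-mesh tooth geometry [base-circle involute, m = 3.984, 44T]
pitch radius r_p = m·N/2 = 3.984·44/2 = 87.648000
base radius r_b = r_p·cos α = 87.648000·cos 21.378° = 81.617454
roll angle φ = 14.748° = 0.25740116 rad
x = r_b·(cos φ + φ·sin φ) = 84.276630
y = r_b·(sin φ − φ·cos φ) = 0.460907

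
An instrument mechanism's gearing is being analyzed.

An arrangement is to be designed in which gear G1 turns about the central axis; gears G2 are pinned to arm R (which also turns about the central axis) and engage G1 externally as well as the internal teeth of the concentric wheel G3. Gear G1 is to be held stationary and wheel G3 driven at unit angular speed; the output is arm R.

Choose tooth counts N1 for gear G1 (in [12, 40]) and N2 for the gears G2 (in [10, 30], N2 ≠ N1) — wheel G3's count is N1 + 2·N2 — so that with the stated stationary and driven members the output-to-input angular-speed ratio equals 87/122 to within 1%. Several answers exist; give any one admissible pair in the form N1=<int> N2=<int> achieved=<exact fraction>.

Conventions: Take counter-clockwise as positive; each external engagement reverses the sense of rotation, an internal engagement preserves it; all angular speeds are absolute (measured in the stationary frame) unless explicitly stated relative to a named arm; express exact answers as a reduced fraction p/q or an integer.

N1=35 N2=26 achieved=87/122

class = planetary set [ratio 87/122 wanted; Willis about the carrier]
Willis with ω_sun = 0: ω_arm/ω_ring = N3/(N1+N3); set equal to 87/122  ⇒  N3/N1 = (87/122)/(1 − 87/122) = 87/35
N3 = N1 + 2·N2  ⇒  N2/N1 = (N3/N1 − 1)/2 = (87/35 − 1)/2 = 26/35
smallest multiple with N1 ≥ 12 and N2 ≥ 10: k = 1  ⇒  N1 = 1·35 = 35, N2 = 1·26 = 26 (N1 ≤ 40, N2 ≤ 30, N2 ≠ N1 ✓), N3 = 35 + 2·26 = 87
check: N3/(N1+N3) with N1 = 35, N3 = 87 gives 87/122; |achieved − target| = 0 ≤ 87/12200 ✓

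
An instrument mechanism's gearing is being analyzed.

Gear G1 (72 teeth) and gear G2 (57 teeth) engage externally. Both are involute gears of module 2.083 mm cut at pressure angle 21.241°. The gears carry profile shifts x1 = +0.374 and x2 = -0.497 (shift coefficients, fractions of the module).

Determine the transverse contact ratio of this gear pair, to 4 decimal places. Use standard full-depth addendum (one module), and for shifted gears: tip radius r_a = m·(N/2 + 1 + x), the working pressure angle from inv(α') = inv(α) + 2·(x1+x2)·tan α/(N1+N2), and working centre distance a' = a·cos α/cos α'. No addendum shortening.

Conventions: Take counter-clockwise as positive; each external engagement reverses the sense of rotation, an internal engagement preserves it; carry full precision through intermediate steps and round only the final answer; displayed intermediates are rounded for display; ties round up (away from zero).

1.7341

single-mesh involute tooth geometry (72T engaging 57T at module 2.083)
base radii: r_b1 = 69.893674, r_b2 = 55.332492
tip radii: r_a1 = 77.850042, r_a2 = 60.413249
inv(α') = inv(21.241°) + 2·(+0.374-0.497)·tan α/(72+57) = 0.01723128  ⇒  α' = 20.95572°
a' = a·cos α / cos α' = 134.3535·cos 21.241°/cos 20.95572° = 134.095643
action lengths: √(r_a1²−r_b1²) = 34.285614, √(r_a2²−r_b2²) = 24.250277
base pitch p_b = π·m·cos α = 6.099374
CR = (34.285614 + 24.250277 − 134.095643·sin 20.95572°)/6.099374 = 1.734124
contact ratio ≈ 1.7341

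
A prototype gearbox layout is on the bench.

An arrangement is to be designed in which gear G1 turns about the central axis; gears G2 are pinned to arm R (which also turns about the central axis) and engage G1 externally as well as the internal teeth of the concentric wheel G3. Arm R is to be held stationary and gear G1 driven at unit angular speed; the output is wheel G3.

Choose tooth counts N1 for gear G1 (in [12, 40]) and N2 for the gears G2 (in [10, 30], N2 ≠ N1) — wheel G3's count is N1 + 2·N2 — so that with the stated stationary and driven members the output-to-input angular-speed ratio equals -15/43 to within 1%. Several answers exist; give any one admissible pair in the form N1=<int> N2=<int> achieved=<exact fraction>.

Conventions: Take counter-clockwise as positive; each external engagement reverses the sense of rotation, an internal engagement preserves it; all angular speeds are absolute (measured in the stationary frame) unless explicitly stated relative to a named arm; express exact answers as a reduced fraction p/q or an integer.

class = planetary set [ratio -15/43 wanted; Willis about the carrier]
Willis with ω_arm = 0: ω_ring/ω_sun = −N1/N3; set equal to -15/43  ⇒  N3/N1 = −1/(-15/43) = 43/15
N3 = N1 + 2·N2  ⇒  N2/N1 = (N3/N1 − 1)/2 = (43/15 − 1)/2 = 14/15
smallest multiple with N1 ≥ 12 and N2 ≥ 10: k = 1  ⇒  N1 = 1·15 = 15, N2 = 1·14 = 14 (N1 ≤ 40, N2 ≤ 30, N2 ≠ N1 ✓), N3 = 15 + 2·14 = 43
check: −N1/N3 with N1 = 15, N3 = 43 gives -15/43; |achieved − target| = 0 ≤ 3/860 ✓

N1=15 N2=14 achieved=-15/43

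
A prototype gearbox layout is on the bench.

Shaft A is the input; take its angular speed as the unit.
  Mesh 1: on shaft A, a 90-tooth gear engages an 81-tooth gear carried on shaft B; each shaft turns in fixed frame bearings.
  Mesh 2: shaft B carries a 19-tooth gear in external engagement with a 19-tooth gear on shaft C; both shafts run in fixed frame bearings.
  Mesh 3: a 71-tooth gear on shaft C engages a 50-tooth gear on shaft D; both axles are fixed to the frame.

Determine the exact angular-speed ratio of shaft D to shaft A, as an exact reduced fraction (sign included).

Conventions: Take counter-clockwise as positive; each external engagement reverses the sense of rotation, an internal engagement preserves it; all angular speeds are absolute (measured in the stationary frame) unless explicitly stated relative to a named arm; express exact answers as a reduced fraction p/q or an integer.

class = fixed-axis compound train [3 meshes; 3 ratios multiply, 3 sense flips]
mesh 1 [90T→81T]: running ratio 10/9, sense −
mesh 2 [19T→19T]: running ratio 10/9, sense +
mesh 3 [71T→50T]: running ratio 71/45, sense −
ω_out/ω_in = -71/45

-71/45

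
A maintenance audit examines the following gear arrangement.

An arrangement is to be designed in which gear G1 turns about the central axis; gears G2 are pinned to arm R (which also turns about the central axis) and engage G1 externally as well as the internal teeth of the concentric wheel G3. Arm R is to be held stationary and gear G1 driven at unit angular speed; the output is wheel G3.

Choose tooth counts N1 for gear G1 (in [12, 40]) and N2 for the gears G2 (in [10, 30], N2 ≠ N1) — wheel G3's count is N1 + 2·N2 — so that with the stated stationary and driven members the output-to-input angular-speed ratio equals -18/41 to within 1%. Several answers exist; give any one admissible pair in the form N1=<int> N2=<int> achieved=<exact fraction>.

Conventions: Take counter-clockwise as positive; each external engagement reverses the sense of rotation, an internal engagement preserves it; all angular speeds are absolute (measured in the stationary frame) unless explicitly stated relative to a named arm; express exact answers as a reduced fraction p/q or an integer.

planetary set to be sized for -18/41 (Willis relation)
Willis with ω_arm = 0: ω_ring/ω_sun = −N1/N3; set equal to -18/41  ⇒  N3/N1 = −1/(-18/41) = 41/18
N3 = N1 + 2·N2  ⇒  N2/N1 = (N3/N1 − 1)/2 = (41/18 − 1)/2 = 23/36
smallest multiple with N1 ≥ 12 and N2 ≥ 10: k = 1  ⇒  N1 = 1·36 = 36, N2 = 1·23 = 23 (N1 ≤ 40, N2 ≤ 30, N2 ≠ N1 ✓), N3 = 36 + 2·23 = 82
check: −N1/N3 with N1 = 36, N3 = 82 gives -18/41; |achieved − target| = 0 ≤ 9/2050 ✓

N1=36 N2=23 achieved=-18/41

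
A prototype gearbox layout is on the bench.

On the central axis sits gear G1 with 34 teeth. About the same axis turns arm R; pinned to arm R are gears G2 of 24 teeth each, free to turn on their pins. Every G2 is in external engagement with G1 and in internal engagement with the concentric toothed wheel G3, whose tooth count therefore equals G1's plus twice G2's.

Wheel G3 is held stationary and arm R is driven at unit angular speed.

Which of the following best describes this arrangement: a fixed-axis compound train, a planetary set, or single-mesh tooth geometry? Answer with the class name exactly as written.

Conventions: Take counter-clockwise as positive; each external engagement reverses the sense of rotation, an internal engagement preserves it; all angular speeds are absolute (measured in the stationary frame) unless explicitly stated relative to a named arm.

planetary set

recognized (axles ride arm R): planetary set, 34/24/82 teeth
classification: planetary set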